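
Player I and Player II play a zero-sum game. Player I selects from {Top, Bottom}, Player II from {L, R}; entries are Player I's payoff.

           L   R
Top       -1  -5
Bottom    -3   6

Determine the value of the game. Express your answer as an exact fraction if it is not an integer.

-21/13

Row minima: Top → -5, Bottom → -3; maximin = -3.
Column maxima: L → -1, R → 6; minimax = -1.
-3 ≠ -1, so there is no saddle point; optimal play is mixed.
Let Player I play Top with probability p. Expected payoff against L: (-1)p + (-3)(1−p) = 2p − 3; against R: (-5)p + 6(1−p) = −11p + 6.
Setting these equal: 2p − 3 = −11p + 6 ⇒ 13p = 9 ⇒ p = 9/13, and the value is (2)·(9/13) − 3 = -21/13.
For Player II: with q = P(L), equating Top's and Bottom's payoffs gives 4q − 5 = −9q + 6 ⇒ q = 11/13.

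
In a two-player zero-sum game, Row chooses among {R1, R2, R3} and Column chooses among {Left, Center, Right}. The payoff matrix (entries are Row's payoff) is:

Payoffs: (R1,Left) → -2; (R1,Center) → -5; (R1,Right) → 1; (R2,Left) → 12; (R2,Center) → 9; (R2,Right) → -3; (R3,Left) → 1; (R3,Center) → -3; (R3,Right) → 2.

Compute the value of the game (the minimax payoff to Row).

Row minima: R1 → -5, R2 → -3, R3 → -3; maximin = -3.
Column maxima: Left → 12, Center → 9, Right → 2; minimax = 2.
-3 ≠ 2, so there is no saddle point; optimal play is mixed.
R1 is strictly dominated by R3, so Row never plays it.
Left is strictly dominated by Center (it gives Row strictly more in every row), so Column never plays it.
On the remaining 2×2 (R2, R3 vs Center, Right):
Let Row play R2 with probability p. Expected payoff against Center: 9p + (-3)(1−p) = 12p − 3; against Right: (-3)p + 2(1−p) = −5p + 2.
Setting these equal: 12p − 3 = −5p + 2 ⇒ 17p = 5 ⇒ p = 5/17, and the value is (12)·(5/17) − 3 = 9/17.
For Column: with q = P(Center), equating R2's and R3's payoffs gives 12q − 3 = −5q + 2 ⇒ q = 5/17.

9/17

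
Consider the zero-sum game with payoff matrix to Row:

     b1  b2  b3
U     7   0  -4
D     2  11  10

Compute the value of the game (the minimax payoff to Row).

78/19

Row minima: U → -4, D → 2; maximin = 2.
Column maxima: b1 → 7, b2 → 11, b3 → 10; minimax = 7.
2 ≠ 7, so there is no saddle point; optimal play is mixed.
b2 is strictly dominated by b3 (it gives Row strictly more in every row), so Column never plays it.
On the remaining 2×2 (U, D vs b1, b3):
Let Row play U with probability p. Expected payoff against b1: 7p + 2(1−p) = 5p + 2; against b3: (-4)p + 10(1−p) = −14p + 10.
Setting these equal: 5p + 2 = −14p + 10 ⇒ 19p = 8 ⇒ p = 8/19, and the value is (5)·(8/19) + 2 = 78/19.
For Column: with q = P(b1), equating U's and D's payoffs gives 11q − 4 = −8q + 10 ⇒ q = 14/19.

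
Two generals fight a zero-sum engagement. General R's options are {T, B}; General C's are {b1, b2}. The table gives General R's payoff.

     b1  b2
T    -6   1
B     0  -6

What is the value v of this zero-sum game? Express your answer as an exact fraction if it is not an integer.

Row minima: T → -6, B → -6; maximin = -6.
Column maxima: b1 → 0, b2 → 1; minimax = 0.
-6 ≠ 0, so there is no saddle point; optimal play is mixed.
Let General R play T with probability p. Expected payoff against b1: (-6)p + 0(1−p) = −6p; against b2: 1p + (-6)(1−p) = 7p − 6.
Setting these equal: −6p = 7p − 6 ⇒ −13p = -6 ⇒ p = 6/13, and the value is (-6)·(6/13) = -36/13.
For General C: with q = P(b1), equating T's and B's payoffs gives −7q + 1 = 6q − 6 ⇒ q = 7/13.

-36/13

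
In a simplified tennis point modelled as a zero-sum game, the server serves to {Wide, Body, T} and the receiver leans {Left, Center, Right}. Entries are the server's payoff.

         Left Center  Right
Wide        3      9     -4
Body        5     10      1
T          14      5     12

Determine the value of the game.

115/16

Row minima: Wide → -4, Body → 1, T → 5; maximin = 5.
Column maxima: Left → 14, Center → 10, Right → 12; minimax = 10.
5 ≠ 10, so there is no saddle point; optimal play is mixed.
Wide is strictly dominated by Body, so the server never plays it.
Left is strictly dominated by Right (it gives the server strictly more in every row), so the receiver never plays it.
On the remaining 2×2 (Body, T vs Center, Right):
Let the server play Body with probability p. Expected payoff against Center: 10p + 5(1−p) = 5p + 5; against Right: 1p + 12(1−p) = −11p + 12.
Setting these equal: 5p + 5 = −11p + 12 ⇒ 16p = 7 ⇒ p = 7/16, and the value is (5)·(7/16) + 5 = 115/16.
For the receiver: with q = P(Center), equating Body's and T's payoffs gives 9q + 1 = −7q + 12 ⇒ q = 11/16.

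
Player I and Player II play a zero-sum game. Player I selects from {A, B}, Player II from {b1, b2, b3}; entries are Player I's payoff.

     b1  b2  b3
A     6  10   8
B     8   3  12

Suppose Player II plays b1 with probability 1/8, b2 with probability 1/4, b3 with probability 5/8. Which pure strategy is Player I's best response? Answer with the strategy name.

B

Expected payoff of A: (1/8)·6 + (1/4)·10 + (5/8)·8 = 33/4.
Expected payoff of B: (1/8)·8 + (1/4)·3 + (5/8)·12 = 37/4.
The largest is 37/4, so Player I's best response is B.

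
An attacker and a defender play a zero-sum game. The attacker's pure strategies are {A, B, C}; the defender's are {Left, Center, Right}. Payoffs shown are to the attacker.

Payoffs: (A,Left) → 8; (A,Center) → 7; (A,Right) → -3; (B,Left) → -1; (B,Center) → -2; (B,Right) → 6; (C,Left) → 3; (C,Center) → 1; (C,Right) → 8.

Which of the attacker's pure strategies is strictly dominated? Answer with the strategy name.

B

C gives a strictly higher payoff than B against every column: 3 > -1, 1 > -2, 8 > 6.
So B is strictly dominated and the attacker never plays it.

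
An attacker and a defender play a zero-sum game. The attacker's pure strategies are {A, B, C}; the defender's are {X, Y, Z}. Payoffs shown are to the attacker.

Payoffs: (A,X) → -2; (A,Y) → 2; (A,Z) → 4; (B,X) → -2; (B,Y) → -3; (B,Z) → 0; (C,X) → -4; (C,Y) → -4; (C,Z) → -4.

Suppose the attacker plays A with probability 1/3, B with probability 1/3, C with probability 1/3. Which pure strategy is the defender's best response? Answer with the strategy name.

If the defender plays X, the attacker's expected payoff is (1/3)·(-2) + (1/3)·(-2) + (1/3)·(-4) = -8/3.
If the defender plays Y, the attacker's expected payoff is (1/3)·2 + (1/3)·(-3) + (1/3)·(-4) = -5/3.
If the defender plays Z, the attacker's expected payoff is (1/3)·4 + (1/3)·0 + (1/3)·(-4) = 0.
The defender minimizes the attacker's payoff; the smallest is -8/3, so the best response is X.

X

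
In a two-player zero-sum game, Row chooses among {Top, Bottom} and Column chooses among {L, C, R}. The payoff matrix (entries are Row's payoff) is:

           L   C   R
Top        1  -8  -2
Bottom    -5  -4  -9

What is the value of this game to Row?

-64/11

Row minima: Top → -8, Bottom → -9; maximin = -8.
Column maxima: L → 1, C → -4, R → -2; minimax = -4.
-8 ≠ -4, so there is no saddle point; optimal play is mixed.
L is strictly dominated by R (it gives Row strictly more in every row), so Column never plays it.
On the remaining 2×2 (Top, Bottom vs C, R):
Let Row play Top with probability p. Expected payoff against C: (-8)p + (-4)(1−p) = −4p − 4; against R: (-2)p + (-9)(1−p) = 7p − 9.
Setting these equal: −4p − 4 = 7p − 9 ⇒ −11p = -5 ⇒ p = 5/11, and the value is (-4)·(5/11) − 4 = -64/11.
For Column: with q = P(C), equating Top's and Bottom's payoffs gives −6q − 2 = 5q − 9 ⇒ q = 7/11.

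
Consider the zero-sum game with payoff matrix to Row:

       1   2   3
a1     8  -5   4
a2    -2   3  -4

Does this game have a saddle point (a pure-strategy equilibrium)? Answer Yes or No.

Row minima: a1 → -5, a2 → -4; maximin = -4.
Column maxima: 1 → 8, 2 → 3, 3 → 4; minimax = 3.
-4 ≠ 3, so no pure-strategy equilibrium exists.

No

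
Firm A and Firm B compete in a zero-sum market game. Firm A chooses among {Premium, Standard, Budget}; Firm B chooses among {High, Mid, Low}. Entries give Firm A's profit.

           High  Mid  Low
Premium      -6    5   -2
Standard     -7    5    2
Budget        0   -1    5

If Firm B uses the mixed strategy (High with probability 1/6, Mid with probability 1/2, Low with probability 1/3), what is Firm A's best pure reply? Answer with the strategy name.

Standard

Expected payoff of Premium: (1/6)·(-6) + (1/2)·5 + (1/3)·(-2) = 5/6.
Expected payoff of Standard: (1/6)·(-7) + (1/2)·5 + (1/3)·2 = 2.
Expected payoff of Budget: (1/6)·0 + (1/2)·(-1) + (1/3)·5 = 7/6.
The largest is 2, so Firm A's best response is Standard.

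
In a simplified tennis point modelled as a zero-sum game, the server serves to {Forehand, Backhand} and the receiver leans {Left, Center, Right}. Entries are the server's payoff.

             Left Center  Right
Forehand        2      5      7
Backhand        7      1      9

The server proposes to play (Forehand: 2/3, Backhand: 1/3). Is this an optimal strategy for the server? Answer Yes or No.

Yes

Against Left this mix gives (2/3)·2 + (1/3)·7 = 11/3.
Against Center this mix gives (2/3)·5 + (1/3)·1 = 11/3.
Against Right this mix gives (2/3)·7 + (1/3)·9 = 23/3.
All of the receiver's active replies (Left, Center) yield 11/3, and no column does worse for the server. The mix makes the receiver indifferent and guarantees 11/3, so it is optimal.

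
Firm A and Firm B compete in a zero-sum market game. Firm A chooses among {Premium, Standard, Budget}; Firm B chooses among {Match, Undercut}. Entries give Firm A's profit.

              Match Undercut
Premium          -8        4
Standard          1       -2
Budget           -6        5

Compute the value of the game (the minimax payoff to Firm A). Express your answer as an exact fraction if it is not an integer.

-1/2

Row minima: Premium → -8, Standard → -2, Budget → -6; maximin = -2.
Column maxima: Match → 1, Undercut → 5; minimax = 1.
-2 ≠ 1, so there is no saddle point; optimal play is mixed.
Premium is strictly dominated by Budget, so Firm A never plays it.
On the remaining 2×2 (Standard, Budget vs Match, Undercut):
Let Firm A play Standard with probability p. Expected payoff against Match: 1p + (-6)(1−p) = 7p − 6; against Undercut: (-2)p + 5(1−p) = −7p + 5.
Setting these equal: 7p − 6 = −7p + 5 ⇒ 14p = 11 ⇒ p = 11/14, and the value is (7)·(11/14) − 6 = -1/2.
For Firm B: with q = P(Match), equating Standard's and Budget's payoffs gives 3q − 2 = −11q + 5 ⇒ q = 1/2.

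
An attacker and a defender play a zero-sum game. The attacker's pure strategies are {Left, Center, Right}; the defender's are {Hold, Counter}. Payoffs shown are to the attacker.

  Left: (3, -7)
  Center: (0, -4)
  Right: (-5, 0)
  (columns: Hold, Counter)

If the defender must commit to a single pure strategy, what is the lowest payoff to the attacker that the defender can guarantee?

0

Column maxima: Hold → 3, Counter → 0.
The smallest of these is 0.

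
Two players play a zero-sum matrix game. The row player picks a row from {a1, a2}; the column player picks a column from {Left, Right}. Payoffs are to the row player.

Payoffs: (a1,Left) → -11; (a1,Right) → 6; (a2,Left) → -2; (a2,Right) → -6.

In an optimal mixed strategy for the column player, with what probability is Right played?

3/7

Row minima: a1 → -11, a2 → -6; maximin = -6.
Column maxima: Left → -2, Right → 6; minimax = -2.
-6 ≠ -2, so there is no saddle point; optimal play is mixed.
Let the row player play a1 with probability p. Expected payoff against Left: (-11)p + (-2)(1−p) = −9p − 2; against Right: 6p + (-6)(1−p) = 12p − 6.
Setting these equal: −9p − 2 = 12p − 6 ⇒ −21p = -4 ⇒ p = 4/21, and the value is (-9)·(4/21) − 2 = -26/7.
For the column player: with q = P(Left), equating a1's and a2's payoffs gives −17q + 6 = 4q − 6 ⇒ q = 4/7.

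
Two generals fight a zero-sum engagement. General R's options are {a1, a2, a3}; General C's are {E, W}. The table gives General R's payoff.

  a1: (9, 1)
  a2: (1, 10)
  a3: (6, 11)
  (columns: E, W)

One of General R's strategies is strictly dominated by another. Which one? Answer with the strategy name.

a3 gives a strictly higher payoff than a2 against every column: 6 > 1, 11 > 10.
So a2 is strictly dominated and General R never plays it.

a2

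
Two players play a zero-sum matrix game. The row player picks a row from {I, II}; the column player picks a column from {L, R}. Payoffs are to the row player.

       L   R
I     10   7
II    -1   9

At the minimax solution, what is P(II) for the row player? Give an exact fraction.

3/13

Row minima: I → 7, II → -1; maximin = 7.
Column maxima: L → 10, R → 9; minimax = 9.
7 ≠ 9, so there is no saddle point; optimal play is mixed.
Let the row player play I with probability p. Expected payoff against L: 10p + (-1)(1−p) = 11p − 1; against R: 7p + 9(1−p) = −2p + 9.
Setting these equal: 11p − 1 = −2p + 9 ⇒ 13p = 10 ⇒ p = 10/13, and the value is (11)·(10/13) − 1 = 97/13.
For the column player: with q = P(L), equating I's and II's payoffs gives 3q + 7 = −10q + 9 ⇒ q = 2/13.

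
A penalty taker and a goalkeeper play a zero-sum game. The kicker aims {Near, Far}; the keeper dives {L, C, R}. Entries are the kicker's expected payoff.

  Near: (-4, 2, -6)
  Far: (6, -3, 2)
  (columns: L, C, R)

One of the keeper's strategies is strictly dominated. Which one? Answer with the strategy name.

L

R holds the kicker's payoff strictly below L in every row: -6 < -4, 2 < 6.
So L is strictly dominated for the keeper.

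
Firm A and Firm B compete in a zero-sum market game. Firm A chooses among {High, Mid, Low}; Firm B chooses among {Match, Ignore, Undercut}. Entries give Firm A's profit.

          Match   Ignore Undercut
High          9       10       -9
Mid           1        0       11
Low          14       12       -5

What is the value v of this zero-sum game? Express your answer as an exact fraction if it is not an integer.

33/7

Row minima: High → -9, Mid → 0, Low → -5; maximin = 0.
Column maxima: Match → 14, Ignore → 12, Undercut → 11; minimax = 11.
0 ≠ 11, so there is no saddle point; optimal play is mixed.
High is strictly dominated by Low, so Firm A never plays it.
With High eliminated, Match is strictly dominated by Ignore (it gives Firm A strictly more in every remaining row), so Firm B never plays it.
On the remaining 2×2 (Mid, Low vs Ignore, Undercut):
Let Firm A play Mid with probability p. Expected payoff against Ignore: 0p + 12(1−p) = −12p + 12; against Undercut: 11p + (-5)(1−p) = 16p − 5.
Setting these equal: −12p + 12 = 16p − 5 ⇒ −28p = -17 ⇒ p = 17/28, and the value is (-12)·(17/28) + 12 = 33/7.
For Firm B: with q = P(Ignore), equating Mid's and Low's payoffs gives −11q + 11 = 17q − 5 ⇒ q = 4/7.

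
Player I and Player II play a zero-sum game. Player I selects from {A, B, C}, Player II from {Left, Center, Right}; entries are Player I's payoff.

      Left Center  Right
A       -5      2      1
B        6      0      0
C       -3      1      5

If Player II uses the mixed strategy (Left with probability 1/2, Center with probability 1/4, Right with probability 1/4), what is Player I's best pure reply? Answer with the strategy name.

Expected payoff of A: (1/2)·(-5) + (1/4)·2 + (1/4)·1 = -7/4.
Expected payoff of B: (1/2)·6 + (1/4)·0 + (1/4)·0 = 3.
Expected payoff of C: (1/2)·(-3) + (1/4)·1 + (1/4)·5 = 0.
The largest is 3, so Player I's best response is B.

B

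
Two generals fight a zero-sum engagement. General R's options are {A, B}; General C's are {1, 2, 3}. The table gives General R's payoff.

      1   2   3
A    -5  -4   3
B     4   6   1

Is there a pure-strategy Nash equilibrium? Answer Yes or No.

Row minima: A → -5, B → 1; maximin = 1.
Column maxima: 1 → 4, 2 → 6, 3 → 3; minimax = 3.
1 ≠ 3, so no pure-strategy equilibrium exists.

No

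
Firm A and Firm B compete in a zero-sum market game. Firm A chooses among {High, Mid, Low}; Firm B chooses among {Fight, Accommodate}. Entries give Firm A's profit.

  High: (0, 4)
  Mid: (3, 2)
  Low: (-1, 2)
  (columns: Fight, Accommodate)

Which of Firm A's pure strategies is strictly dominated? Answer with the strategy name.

Low

High gives a strictly higher payoff than Low against every column: 0 > -1, 4 > 2.
So Low is strictly dominated and Firm A never plays it.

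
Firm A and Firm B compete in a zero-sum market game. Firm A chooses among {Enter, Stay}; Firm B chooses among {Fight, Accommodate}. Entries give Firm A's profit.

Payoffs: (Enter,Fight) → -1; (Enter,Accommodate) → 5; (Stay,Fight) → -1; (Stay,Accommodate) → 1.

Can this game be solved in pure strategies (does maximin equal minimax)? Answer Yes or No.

Yes

Row minima: Enter → -1, Stay → -1; maximin = -1.
Column maxima: Fight → -1, Accommodate → 5; minimax = -1.
maximin = minimax = -1, so a saddle point exists.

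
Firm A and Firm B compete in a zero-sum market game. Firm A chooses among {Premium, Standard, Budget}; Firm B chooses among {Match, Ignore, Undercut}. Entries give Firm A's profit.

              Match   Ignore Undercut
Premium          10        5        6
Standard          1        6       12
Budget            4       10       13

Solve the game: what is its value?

80/11

Row minima: Premium → 5, Standard → 1, Budget → 4; maximin = 5.
Column maxima: Match → 10, Ignore → 10, Undercut → 13; minimax = 10.
5 ≠ 10, so there is no saddle point; optimal play is mixed.
Standard is strictly dominated by Budget, so Firm A never plays it.
Undercut is strictly dominated by Ignore (it gives Firm A strictly more in every row), so Firm B never plays it.
On the remaining 2×2 (Premium, Budget vs Match, Ignore):
Let Firm A play Premium with probability p. Expected payoff against Match: 10p + 4(1−p) = 6p + 4; against Ignore: 5p + 10(1−p) = −5p + 10.
Setting these equal: 6p + 4 = −5p + 10 ⇒ 11p = 6 ⇒ p = 6/11, and the value is (6)·(6/11) + 4 = 80/11.
For Firm B: with q = P(Match), equating Premium's and Budget's payoffs gives 5q + 5 = −6q + 10 ⇒ q = 5/11.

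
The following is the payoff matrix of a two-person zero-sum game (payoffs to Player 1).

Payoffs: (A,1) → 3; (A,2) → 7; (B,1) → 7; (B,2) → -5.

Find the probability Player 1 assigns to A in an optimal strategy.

3/4

Row minima: A → 3, B → -5; maximin = 3.
Column maxima: 1 → 7, 2 → 7; minimax = 7.
3 ≠ 7, so there is no saddle point; optimal play is mixed.
Let Player 1 play A with probability p. Expected payoff against 1: 3p + 7(1−p) = −4p + 7; against 2: 7p + (-5)(1−p) = 12p − 5.
Setting these equal: −4p + 7 = 12p − 5 ⇒ −16p = -12 ⇒ p = 3/4, and the value is (-4)·(3/4) + 7 = 4.
For Player 2: with q = P(1), equating A's and B's payoffs gives −4q + 7 = 12q − 5 ⇒ q = 3/4.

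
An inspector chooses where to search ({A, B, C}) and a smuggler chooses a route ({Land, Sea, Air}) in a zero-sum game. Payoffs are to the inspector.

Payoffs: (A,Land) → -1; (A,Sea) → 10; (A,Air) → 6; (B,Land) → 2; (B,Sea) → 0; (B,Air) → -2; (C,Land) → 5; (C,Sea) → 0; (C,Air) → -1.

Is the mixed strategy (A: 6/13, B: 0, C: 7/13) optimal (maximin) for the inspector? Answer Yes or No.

Against Land this mix gives (6/13)·(-1) + (7/13)·5 = 29/13.
Against Sea this mix gives (6/13)·10 + (7/13)·0 = 60/13.
Against Air this mix gives (6/13)·6 + (7/13)·(-1) = 29/13.
All of the smuggler's active replies (Land, Air) yield 29/13, and no column does worse for the inspector. The mix makes the smuggler indifferent and guarantees 29/13, so it is optimal.

Yes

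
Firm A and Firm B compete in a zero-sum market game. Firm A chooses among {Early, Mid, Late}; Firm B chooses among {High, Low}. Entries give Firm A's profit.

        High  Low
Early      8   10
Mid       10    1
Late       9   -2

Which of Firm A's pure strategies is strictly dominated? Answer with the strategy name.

Late

Mid gives a strictly higher payoff than Late against every column: 10 > 9, 1 > -2.
So Late is strictly dominated and Firm A never plays it.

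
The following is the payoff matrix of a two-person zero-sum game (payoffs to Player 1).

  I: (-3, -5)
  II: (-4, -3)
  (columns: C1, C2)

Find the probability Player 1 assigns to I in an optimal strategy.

Row minima: I → -5, II → -4; maximin = -4.
Column maxima: C1 → -3, C2 → -3; minimax = -3.
-4 ≠ -3, so there is no saddle point; optimal play is mixed.
Let Player 1 play I with probability p. Expected payoff against C1: (-3)p + (-4)(1−p) = p − 4; against C2: (-5)p + (-3)(1−p) = −2p − 3.
Setting these equal: p − 4 = −2p − 3 ⇒ 3p = 1 ⇒ p = 1/3, and the value is (1)·(1/3) − 4 = -11/3.
For Player 2: with q = P(C1), equating I's and II's payoffs gives 2q − 5 = −q − 3 ⇒ q = 2/3.

1/3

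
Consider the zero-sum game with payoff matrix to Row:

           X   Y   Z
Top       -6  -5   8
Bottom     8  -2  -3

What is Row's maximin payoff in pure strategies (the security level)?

-3

Row minima: Top → -6, Bottom → -3.
The best of these is -3.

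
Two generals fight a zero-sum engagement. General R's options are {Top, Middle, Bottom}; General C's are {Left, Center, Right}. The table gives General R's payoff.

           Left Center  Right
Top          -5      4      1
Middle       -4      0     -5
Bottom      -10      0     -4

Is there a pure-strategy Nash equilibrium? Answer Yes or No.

Row minima: Top → -5, Middle → -5, Bottom → -10; maximin = -5.
Column maxima: Left → -4, Center → 4, Right → 1; minimax = -4.
-5 ≠ -4, so no pure-strategy equilibrium exists.

No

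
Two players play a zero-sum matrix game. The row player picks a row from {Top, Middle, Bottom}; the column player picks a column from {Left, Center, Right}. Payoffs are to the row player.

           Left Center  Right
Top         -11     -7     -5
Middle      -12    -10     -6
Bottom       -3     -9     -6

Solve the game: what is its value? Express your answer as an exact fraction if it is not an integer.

Row minima: Top → -11, Middle → -12, Bottom → -9; maximin = -9.
Column maxima: Left → -3, Center → -7, Right → -5; minimax = -7.
-9 ≠ -7, so there is no saddle point; optimal play is mixed.
Middle is strictly dominated by Top, so the row player never plays it.
Right is strictly dominated by Center (it gives the row player strictly more in every row), so the column player never plays it.
On the remaining 2×2 (Top, Bottom vs Left, Center):
Let the row player play Top with probability p. Expected payoff against Left: (-11)p + (-3)(1−p) = −8p − 3; against Center: (-7)p + (-9)(1−p) = 2p − 9.
Setting these equal: −8p − 3 = 2p − 9 ⇒ −10p = -6 ⇒ p = 3/5, and the value is (-8)·(3/5) − 3 = -39/5.
For the column player: with q = P(Left), equating Top's and Bottom's payoffs gives −4q − 7 = 6q − 9 ⇒ q = 1/5.

-39/5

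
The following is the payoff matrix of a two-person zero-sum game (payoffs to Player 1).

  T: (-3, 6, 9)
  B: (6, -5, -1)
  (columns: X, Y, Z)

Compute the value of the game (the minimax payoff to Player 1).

Row minima: T → -3, B → -5; maximin = -3.
Column maxima: X → 6, Y → 6, Z → 9; minimax = 6.
-3 ≠ 6, so there is no saddle point; optimal play is mixed.
Z is strictly dominated by Y (it gives Player 1 strictly more in every row), so Player 2 never plays it.
On the remaining 2×2 (T, B vs X, Y):
Let Player 1 play T with probability p. Expected payoff against X: (-3)p + 6(1−p) = −9p + 6; against Y: 6p + (-5)(1−p) = 11p − 5.
Setting these equal: −9p + 6 = 11p − 5 ⇒ −20p = -11 ⇒ p = 11/20, and the value is (-9)·(11/20) + 6 = 21/20.
For Player 2: with q = P(X), equating T's and B's payoffs gives −9q + 6 = 11q − 5 ⇒ q = 11/20.

21/20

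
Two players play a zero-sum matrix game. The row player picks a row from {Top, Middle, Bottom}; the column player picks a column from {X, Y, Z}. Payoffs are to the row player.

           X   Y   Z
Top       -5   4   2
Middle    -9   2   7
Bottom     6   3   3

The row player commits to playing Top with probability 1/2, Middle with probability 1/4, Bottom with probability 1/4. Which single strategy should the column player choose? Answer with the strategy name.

X

If the column player plays X, the row player's expected payoff is (1/2)·(-5) + (1/4)·(-9) + (1/4)·6 = -13/4.
If the column player plays Y, the row player's expected payoff is (1/2)·4 + (1/4)·2 + (1/4)·3 = 13/4.
If the column player plays Z, the row player's expected payoff is (1/2)·2 + (1/4)·7 + (1/4)·3 = 7/2.
The column player minimizes the row player's payoff; the smallest is -13/4, so the best response is X.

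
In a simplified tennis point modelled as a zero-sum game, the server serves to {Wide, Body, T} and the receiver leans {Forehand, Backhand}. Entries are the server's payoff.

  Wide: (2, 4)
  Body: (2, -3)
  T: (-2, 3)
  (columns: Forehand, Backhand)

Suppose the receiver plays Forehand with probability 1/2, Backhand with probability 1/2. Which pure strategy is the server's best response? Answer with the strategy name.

Expected payoff of Wide: (1/2)·2 + (1/2)·4 = 3.
Expected payoff of Body: (1/2)·2 + (1/2)·(-3) = -1/2.
Expected payoff of T: (1/2)·(-2) + (1/2)·3 = 1/2.
The largest is 3, so the server's best response is Wide.

Wide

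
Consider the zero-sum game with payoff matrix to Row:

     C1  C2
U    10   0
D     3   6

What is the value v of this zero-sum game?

60/13

Row minima: U → 0, D → 3; maximin = 3.
Column maxima: C1 → 10, C2 → 6; minimax = 6.
3 ≠ 6, so there is no saddle point; optimal play is mixed.
Let Row play U with probability p. Expected payoff against C1: 10p + 3(1−p) = 7p + 3; against C2: 0p + 6(1−p) = −6p + 6.
Setting these equal: 7p + 3 = −6p + 6 ⇒ 13p = 3 ⇒ p = 3/13, and the value is (7)·(3/13) + 3 = 60/13.
For Column: with q = P(C1), equating U's and D's payoffs gives 10q = −3q + 6 ⇒ q = 6/13.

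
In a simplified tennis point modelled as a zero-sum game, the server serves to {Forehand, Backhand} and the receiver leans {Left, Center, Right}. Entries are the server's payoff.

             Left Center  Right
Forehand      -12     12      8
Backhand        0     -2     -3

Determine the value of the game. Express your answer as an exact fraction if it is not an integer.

-36/23

Row minima: Forehand → -12, Backhand → -3; maximin = -3.
Column maxima: Left → 0, Center → 12, Right → 8; minimax = 0.
-3 ≠ 0, so there is no saddle point; optimal play is mixed.
Center is strictly dominated by Right (it gives the server strictly more in every row), so the receiver never plays it.
On the remaining 2×2 (Forehand, Backhand vs Left, Right):
Let the server play Forehand with probability p. Expected payoff against Left: (-12)p + 0(1−p) = −12p; against Right: 8p + (-3)(1−p) = 11p − 3.
Setting these equal: −12p = 11p − 3 ⇒ −23p = -3 ⇒ p = 3/23, and the value is (-12)·(3/23) = -36/23.
For the receiver: with q = P(Left), equating Forehand's and Backhand's payoffs gives −20q + 8 = 3q − 3 ⇒ q = 11/23.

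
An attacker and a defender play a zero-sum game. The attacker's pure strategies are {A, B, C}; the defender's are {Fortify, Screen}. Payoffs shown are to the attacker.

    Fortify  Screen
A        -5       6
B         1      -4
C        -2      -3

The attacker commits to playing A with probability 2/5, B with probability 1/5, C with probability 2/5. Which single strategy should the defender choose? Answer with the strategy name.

If the defender plays Fortify, the attacker's expected payoff is (2/5)·(-5) + (1/5)·1 + (2/5)·(-2) = -13/5.
If the defender plays Screen, the attacker's expected payoff is (2/5)·6 + (1/5)·(-4) + (2/5)·(-3) = 2/5.
The defender minimizes the attacker's payoff; the smallest is -13/5, so the best response is Fortify.

Fortify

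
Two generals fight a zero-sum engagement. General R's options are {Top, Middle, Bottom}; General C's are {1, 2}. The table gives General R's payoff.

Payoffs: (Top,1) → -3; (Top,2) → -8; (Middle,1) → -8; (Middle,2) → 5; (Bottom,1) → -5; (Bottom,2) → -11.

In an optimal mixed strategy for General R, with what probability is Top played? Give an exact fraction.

Row minima: Top → -8, Middle → -8, Bottom → -11; maximin = -8.
Column maxima: 1 → -3, 2 → 5; minimax = -3.
-8 ≠ -3, so there is no saddle point; optimal play is mixed.
Bottom is strictly dominated by Top, so General R never plays it.
On the remaining 2×2 (Top, Middle vs 1, 2):
Let General R play Top with probability p. Expected payoff against 1: (-3)p + (-8)(1−p) = 5p − 8; against 2: (-8)p + 5(1−p) = −13p + 5.
Setting these equal: 5p − 8 = −13p + 5 ⇒ 18p = 13 ⇒ p = 13/18, and the value is (5)·(13/18) − 8 = -79/18.
For General C: with q = P(1), equating Top's and Middle's payoffs gives 5q − 8 = −13q + 5 ⇒ q = 13/18.

13/18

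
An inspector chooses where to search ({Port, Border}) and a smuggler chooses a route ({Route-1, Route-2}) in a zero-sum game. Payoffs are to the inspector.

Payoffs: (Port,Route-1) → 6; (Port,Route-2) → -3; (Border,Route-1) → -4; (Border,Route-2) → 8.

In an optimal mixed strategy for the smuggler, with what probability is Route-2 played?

Row minima: Port → -3, Border → -4; maximin = -3.
Column maxima: Route-1 → 6, Route-2 → 8; minimax = 6.
-3 ≠ 6, so there is no saddle point; optimal play is mixed.
Let the inspector play Port with probability p. Expected payoff against Route-1: 6p + (-4)(1−p) = 10p − 4; against Route-2: (-3)p + 8(1−p) = −11p + 8.
Setting these equal: 10p − 4 = −11p + 8 ⇒ 21p = 12 ⇒ p = 4/7, and the value is (10)·(4/7) − 4 = 12/7.
For the smuggler: with q = P(Route-1), equating Port's and Border's payoffs gives 9q − 3 = −12q + 8 ⇒ q = 11/21.

10/21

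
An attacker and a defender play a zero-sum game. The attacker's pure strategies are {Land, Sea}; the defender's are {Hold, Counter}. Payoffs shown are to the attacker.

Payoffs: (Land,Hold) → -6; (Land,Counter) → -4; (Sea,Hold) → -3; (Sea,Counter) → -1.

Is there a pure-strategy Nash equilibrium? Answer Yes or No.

Row minima: Land → -6, Sea → -3; maximin = -3.
Column maxima: Hold → -3, Counter → -1; minimax = -3.
maximin = minimax = -3, so a saddle point exists.

Yes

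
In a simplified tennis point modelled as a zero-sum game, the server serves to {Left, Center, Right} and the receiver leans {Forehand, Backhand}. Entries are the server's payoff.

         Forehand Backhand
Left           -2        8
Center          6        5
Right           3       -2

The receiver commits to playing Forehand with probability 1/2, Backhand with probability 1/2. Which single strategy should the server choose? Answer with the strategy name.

Expected payoff of Left: (1/2)·(-2) + (1/2)·8 = 3.
Expected payoff of Center: (1/2)·6 + (1/2)·5 = 11/2.
Expected payoff of Right: (1/2)·3 + (1/2)·(-2) = 1/2.
The largest is 11/2, so the server's best response is Center.

Center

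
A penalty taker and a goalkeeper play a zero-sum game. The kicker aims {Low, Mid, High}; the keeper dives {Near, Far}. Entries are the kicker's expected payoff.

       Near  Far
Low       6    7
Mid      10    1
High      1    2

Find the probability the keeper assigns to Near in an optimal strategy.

3/5

Row minima: Low → 6, Mid → 1, High → 1; maximin = 6.
Column maxima: Near → 10, Far → 7; minimax = 7.
6 ≠ 7, so there is no saddle point; optimal play is mixed.
High is strictly dominated by Low, so the kicker never plays it.
On the remaining 2×2 (Low, Mid vs Near, Far):
Let the kicker play Low with probability p. Expected payoff against Near: 6p + 10(1−p) = −4p + 10; against Far: 7p + 1(1−p) = 6p + 1.
Setting these equal: −4p + 10 = 6p + 1 ⇒ −10p = -9 ⇒ p = 9/10, and the value is (-4)·(9/10) + 10 = 32/5.
For the keeper: with q = P(Near), equating Low's and Mid's payoffs gives −q + 7 = 9q + 1 ⇒ q = 3/5.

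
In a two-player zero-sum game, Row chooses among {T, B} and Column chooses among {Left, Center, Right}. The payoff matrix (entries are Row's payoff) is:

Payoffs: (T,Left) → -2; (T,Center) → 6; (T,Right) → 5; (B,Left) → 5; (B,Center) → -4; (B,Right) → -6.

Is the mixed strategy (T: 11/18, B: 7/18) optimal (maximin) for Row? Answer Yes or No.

Against Left this mix gives (11/18)·(-2) + (7/18)·5 = 13/18.
Against Center this mix gives (11/18)·6 + (7/18)·(-4) = 19/9.
Against Right this mix gives (11/18)·5 + (7/18)·(-6) = 13/18.
All of Column's active replies (Left, Right) yield 13/18, and no column does worse for Row. The mix makes Column indifferent and guarantees 13/18, so it is optimal.

Yes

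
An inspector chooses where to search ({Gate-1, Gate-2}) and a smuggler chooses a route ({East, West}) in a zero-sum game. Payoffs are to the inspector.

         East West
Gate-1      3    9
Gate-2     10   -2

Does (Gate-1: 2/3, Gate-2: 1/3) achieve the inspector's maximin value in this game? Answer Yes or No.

Against East this mix gives (2/3)·3 + (1/3)·10 = 16/3.
Against West this mix gives (2/3)·9 + (1/3)·(-2) = 16/3.
All of the smuggler's active replies (East, West) yield 16/3, and no column does worse for the inspector. The mix makes the smuggler indifferent and guarantees 16/3, so it is optimal.

Yes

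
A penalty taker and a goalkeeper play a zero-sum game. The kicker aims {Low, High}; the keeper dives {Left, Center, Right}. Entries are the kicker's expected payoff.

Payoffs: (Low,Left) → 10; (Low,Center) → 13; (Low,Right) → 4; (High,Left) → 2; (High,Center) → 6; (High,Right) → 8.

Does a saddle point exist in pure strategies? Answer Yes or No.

Row minima: Low → 4, High → 2; maximin = 4.
Column maxima: Left → 10, Center → 13, Right → 8; minimax = 8.
4 ≠ 8, so no pure-strategy equilibrium exists.

No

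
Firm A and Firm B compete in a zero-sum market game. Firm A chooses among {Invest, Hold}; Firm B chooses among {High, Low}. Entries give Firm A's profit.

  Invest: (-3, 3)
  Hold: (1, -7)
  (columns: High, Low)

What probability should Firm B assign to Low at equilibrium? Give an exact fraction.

Row minima: Invest → -3, Hold → -7; maximin = -3.
Column maxima: High → 1, Low → 3; minimax = 1.
-3 ≠ 1, so there is no saddle point; optimal play is mixed.
Let Firm A play Invest with probability p. Expected payoff against High: (-3)p + 1(1−p) = −4p + 1; against Low: 3p + (-7)(1−p) = 10p − 7.
Setting these equal: −4p + 1 = 10p − 7 ⇒ −14p = -8 ⇒ p = 4/7, and the value is (-4)·(4/7) + 1 = -9/7.
For Firm B: with q = P(High), equating Invest's and Hold's payoffs gives −6q + 3 = 8q − 7 ⇒ q = 5/7.

2/7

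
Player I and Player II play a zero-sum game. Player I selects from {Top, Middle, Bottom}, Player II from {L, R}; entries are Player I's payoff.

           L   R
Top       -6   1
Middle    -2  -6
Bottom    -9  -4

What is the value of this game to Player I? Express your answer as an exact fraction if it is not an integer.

-38/11

Row minima: Top → -6, Middle → -6, Bottom → -9; maximin = -6.
Column maxima: L → -2, R → 1; minimax = -2.
-6 ≠ -2, so there is no saddle point; optimal play is mixed.
Bottom is strictly dominated by Top, so Player I never plays it.
On the remaining 2×2 (Top, Middle vs L, R):
Let Player I play Top with probability p. Expected payoff against L: (-6)p + (-2)(1−p) = −4p − 2; against R: 1p + (-6)(1−p) = 7p − 6.
Setting these equal: −4p − 2 = 7p − 6 ⇒ −11p = -4 ⇒ p = 4/11, and the value is (-4)·(4/11) − 2 = -38/11.
For Player II: with q = P(L), equating Top's and Middle's payoffs gives −7q + 1 = 4q − 6 ⇒ q = 7/11.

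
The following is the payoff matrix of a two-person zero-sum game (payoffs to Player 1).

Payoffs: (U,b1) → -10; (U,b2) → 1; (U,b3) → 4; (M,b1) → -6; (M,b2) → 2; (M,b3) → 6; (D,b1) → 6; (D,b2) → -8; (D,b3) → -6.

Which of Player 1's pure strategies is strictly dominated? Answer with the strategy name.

M gives a strictly higher payoff than U against every column: -6 > -10, 2 > 1, 6 > 4.
So U is strictly dominated and Player 1 never plays it.

U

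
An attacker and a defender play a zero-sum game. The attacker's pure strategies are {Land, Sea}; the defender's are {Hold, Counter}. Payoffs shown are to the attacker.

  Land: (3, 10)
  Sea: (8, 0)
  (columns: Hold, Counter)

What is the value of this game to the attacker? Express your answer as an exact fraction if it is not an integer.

Row minima: Land → 3, Sea → 0; maximin = 3.
Column maxima: Hold → 8, Counter → 10; minimax = 8.
3 ≠ 8, so there is no saddle point; optimal play is mixed.
Let the attacker play Land with probability p. Expected payoff against Hold: 3p + 8(1−p) = −5p + 8; against Counter: 10p + 0(1−p) = 10p.
Setting these equal: −5p + 8 = 10p ⇒ −15p = -8 ⇒ p = 8/15, and the value is (-5)·(8/15) + 8 = 16/3.
For the defender: with q = P(Hold), equating Land's and Sea's payoffs gives −7q + 10 = 8q ⇒ q = 2/3.

16/3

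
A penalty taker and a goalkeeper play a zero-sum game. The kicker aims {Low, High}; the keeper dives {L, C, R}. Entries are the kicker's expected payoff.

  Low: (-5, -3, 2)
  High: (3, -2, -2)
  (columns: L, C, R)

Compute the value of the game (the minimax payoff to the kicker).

Row minima: Low → -5, High → -2; maximin = -2.
Column maxima: L → 3, C → -2, R → 2; minimax = -2.
Since maximin = minimax = -2, there is a saddle point and the value is -2.

-2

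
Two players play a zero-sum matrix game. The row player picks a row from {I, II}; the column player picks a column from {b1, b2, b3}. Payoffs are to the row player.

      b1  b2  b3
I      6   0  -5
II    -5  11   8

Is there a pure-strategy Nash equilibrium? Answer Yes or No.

Row minima: I → -5, II → -5; maximin = -5.
Column maxima: b1 → 6, b2 → 11, b3 → 8; minimax = 6.
-5 ≠ 6, so no pure-strategy equilibrium exists.

No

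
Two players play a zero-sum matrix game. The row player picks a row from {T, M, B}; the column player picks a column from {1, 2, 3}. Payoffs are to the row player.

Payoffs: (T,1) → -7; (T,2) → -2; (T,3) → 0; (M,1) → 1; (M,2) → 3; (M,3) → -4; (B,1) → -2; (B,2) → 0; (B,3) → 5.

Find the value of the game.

Row minima: T → -7, M → -4, B → -2; maximin = -2.
Column maxima: 1 → 1, 2 → 3, 3 → 5; minimax = 1.
-2 ≠ 1, so there is no saddle point; optimal play is mixed.
T is strictly dominated by B, so the row player never plays it.
2 is strictly dominated by 1 (it gives the row player strictly more in every row), so the column player never plays it.
On the remaining 2×2 (M, B vs 1, 3):
Let the row player play M with probability p. Expected payoff against 1: 1p + (-2)(1−p) = 3p − 2; against 3: (-4)p + 5(1−p) = −9p + 5.
Setting these equal: 3p − 2 = −9p + 5 ⇒ 12p = 7 ⇒ p = 7/12, and the value is (3)·(7/12) − 2 = -1/4.
For the column player: with q = P(1), equating M's and B's payoffs gives 5q − 4 = −7q + 5 ⇒ q = 3/4.

-1/4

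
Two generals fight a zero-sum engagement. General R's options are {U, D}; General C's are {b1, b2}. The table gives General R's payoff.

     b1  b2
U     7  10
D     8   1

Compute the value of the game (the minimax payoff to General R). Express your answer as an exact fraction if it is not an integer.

Row minima: U → 7, D → 1; maximin = 7.
Column maxima: b1 → 8, b2 → 10; minimax = 8.
7 ≠ 8, so there is no saddle point; optimal play is mixed.
Let General R play U with probability p. Expected payoff against b1: 7p + 8(1−p) = −p + 8; against b2: 10p + 1(1−p) = 9p + 1.
Setting these equal: −p + 8 = 9p + 1 ⇒ −10p = -7 ⇒ p = 7/10, and the value is (-1)·(7/10) + 8 = 73/10.
For General C: with q = P(b1), equating U's and D's payoffs gives −3q + 10 = 7q + 1 ⇒ q = 9/10.

73/10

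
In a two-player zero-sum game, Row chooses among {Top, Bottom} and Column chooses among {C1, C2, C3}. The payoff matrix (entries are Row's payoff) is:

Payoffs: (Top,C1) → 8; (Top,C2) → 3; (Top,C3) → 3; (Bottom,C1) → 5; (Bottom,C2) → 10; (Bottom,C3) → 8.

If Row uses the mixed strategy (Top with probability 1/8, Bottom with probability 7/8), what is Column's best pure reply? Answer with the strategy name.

C1

If Column plays C1, Row's expected payoff is (1/8)·8 + (7/8)·5 = 43/8.
If Column plays C2, Row's expected payoff is (1/8)·3 + (7/8)·10 = 73/8.
If Column plays C3, Row's expected payoff is (1/8)·3 + (7/8)·8 = 59/8.
Column minimizes Row's payoff; the smallest is 43/8, so the best response is C1.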